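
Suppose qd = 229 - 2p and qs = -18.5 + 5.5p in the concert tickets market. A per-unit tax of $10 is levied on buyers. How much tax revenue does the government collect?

Tax revenue = 4450/3

Pre-tax equilibrium: p* = 33, q* = 163.
Tax on buyers shifts demand to qd = 229 − 2(p + 10) = 209 - 2p.
209 - 2p = -18.5 + 5.5p gives seller price ps = 91/3; buyers pay pb = 91/3 + 10 = 121/3.
New quantity: q = 229 − 2(121/3) = 445/3.
Revenue = 10 × 445/3 = 4450/3.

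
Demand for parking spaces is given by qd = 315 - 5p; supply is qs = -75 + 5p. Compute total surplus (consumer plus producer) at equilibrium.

Equilibrium: 315 - 5p = -75 + 5p gives p* = 39, q* = 120.
Demand choke price: p = 63; supply starts at p = 15.
CS = ½(63 − 39)(120) = 1440; PS = ½(39 − 15)(120) = 1440.

Total surplus = 2880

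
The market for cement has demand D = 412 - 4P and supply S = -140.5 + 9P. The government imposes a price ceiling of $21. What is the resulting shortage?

Equilibrium price would be P* = 42.5, so the ceiling at 21 binds.
At P = 21: D = 412 − 4(21) = 328, S = -140.5 + 9(21) = 48.5.
Shortage = 328 − 48.5 = 279.5.

Shortage = 279.5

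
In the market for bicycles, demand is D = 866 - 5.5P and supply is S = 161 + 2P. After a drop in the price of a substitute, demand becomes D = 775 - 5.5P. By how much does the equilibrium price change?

Original equilibrium: P* = 94, Q* = 349.
New equilibrium: 775 - 5.5P = 161 + 2P, so 614 = 7.5P and P' = 1228/15; Q' = 775 − 5.5(1228/15) = 4871/15.
Change in price: 1228/15 − 94 = -182/15.

ΔP = -182/15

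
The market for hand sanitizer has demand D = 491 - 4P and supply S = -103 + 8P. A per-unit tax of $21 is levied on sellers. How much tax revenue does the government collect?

Pre-tax equilibrium: P* = 49.5, Q* = 293.
Tax on sellers shifts supply to S = -103 + 8(P − 21) = -271 + 8P.
491 - 4P = -271 + 8P gives buyer price Pb = 63.5; sellers receive Ps = 63.5 − 21 = 42.5.
New quantity: Q = 491 − 4(63.5) = 237.
Revenue = 21 × 237 = 4977.

Tax revenue = 4977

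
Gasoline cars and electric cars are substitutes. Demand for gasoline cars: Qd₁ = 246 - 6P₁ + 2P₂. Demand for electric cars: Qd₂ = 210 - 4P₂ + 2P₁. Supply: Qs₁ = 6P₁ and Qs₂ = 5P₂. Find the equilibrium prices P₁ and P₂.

Market 1: 246 - 6P₁ + 2P₂ = 6P₁ → 12P₁ - 2P₂ = 246.
Market 2: 9P₂ - 2P₁ = 210.
Eliminating P₂: 9×(1) + 2×(2) gives 104P₁ = 2634, so P₁ = 1317/52.
Back-substitute into (2): P₂ = (210 + 2×1317/52) / 9 = 753/26.

P₁ = 1317/52, P₂ = 753/26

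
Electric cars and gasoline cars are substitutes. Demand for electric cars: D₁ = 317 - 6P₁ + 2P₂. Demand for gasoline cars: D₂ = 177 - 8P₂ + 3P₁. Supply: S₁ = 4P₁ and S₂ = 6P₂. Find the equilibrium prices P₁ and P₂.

Market 1: 317 - 6P₁ + 2P₂ = 4P₁ → 10P₁ - 2P₂ = 317.
Market 2: 14P₂ - 3P₁ = 177.
Eliminating P₂: 14×(1) + 2×(2) gives 134P₁ = 4792, so P₁ = 2396/67.
Back-substitute into (2): P₂ = (177 + 3×2396/67) / 14 = 2721/134.

P₁ = 2396/67, P₂ = 2721/134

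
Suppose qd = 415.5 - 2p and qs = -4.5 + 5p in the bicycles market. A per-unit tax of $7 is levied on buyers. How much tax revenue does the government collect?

Tax revenue = 1998.5

Pre-tax equilibrium: p* = 60, q* = 295.5.
Tax on buyers shifts demand to qd = 415.5 − 2(p + 7) = 401.5 - 2p.
401.5 - 2p = -4.5 + 5p gives seller price ps = 58; buyers pay pb = 58 + 7 = 65.
New quantity: q = 415.5 − 2(65) = 285.5.
Revenue = 7 × 285.5 = 1998.5.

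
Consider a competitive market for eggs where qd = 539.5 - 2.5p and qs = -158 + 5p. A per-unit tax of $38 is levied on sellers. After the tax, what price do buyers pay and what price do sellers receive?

Buyers pay 355/3, sellers receive 241/3

Pre-tax equilibrium: p* = 93, q* = 307.
Tax on sellers shifts supply to qs = -158 + 5(p − 38) = -348 + 5p.
539.5 - 2.5p = -348 + 5p gives buyer price pb = 355/3; sellers receive ps = 355/3 − 38 = 241/3.
New quantity: q = 539.5 − 2.5(355/3) = 731/3.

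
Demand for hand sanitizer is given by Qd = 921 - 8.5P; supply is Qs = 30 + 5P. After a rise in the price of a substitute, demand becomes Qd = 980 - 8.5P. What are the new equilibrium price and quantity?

Original equilibrium: P* = 66, Q* = 360.
New equilibrium: 980 - 8.5P = 30 + 5P, so 950 = 13.5P and P' = 1900/27; Q' = 980 − 8.5(1900/27) = 10310/27.

P' = 1900/27, Q' = 10310/27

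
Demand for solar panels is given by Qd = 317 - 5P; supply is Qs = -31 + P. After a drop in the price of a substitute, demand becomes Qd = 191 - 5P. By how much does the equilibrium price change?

ΔP = -21

Original equilibrium: P* = 58, Q* = 27.
New equilibrium: 191 - 5P = -31 + P, so 222 = 6P and P' = 37; Q' = 191 − 5(37) = 6.
Change in price: 37 − 58 = -21.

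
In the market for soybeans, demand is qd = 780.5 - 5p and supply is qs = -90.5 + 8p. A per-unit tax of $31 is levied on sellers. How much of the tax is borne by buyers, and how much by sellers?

Buyers bear 248/13, sellers bear 155/13

Pre-tax equilibrium: p* = 67, q* = 445.5.
Tax on sellers shifts supply to qs = -90.5 + 8(p − 31) = -338.5 + 8p.
780.5 - 5p = -338.5 + 8p gives buyer price pb = 1119/13; sellers receive ps = 1119/13 − 31 = 716/13.
New quantity: q = 780.5 − 5(1119/13) = 9103/26.
Buyer burden = 1119/13 − 67 = 248/13; seller burden = 67 − 716/13 = 155/13.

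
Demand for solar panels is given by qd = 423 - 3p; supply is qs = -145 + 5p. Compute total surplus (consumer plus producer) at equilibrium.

Equilibrium: 423 - 3p = -145 + 5p gives p* = 71, q* = 210.
Demand choke price: p = 141; supply starts at p = 29.
CS = ½(141 − 71)(210) = 7350; PS = ½(71 − 29)(210) = 4410.

Total surplus = 11760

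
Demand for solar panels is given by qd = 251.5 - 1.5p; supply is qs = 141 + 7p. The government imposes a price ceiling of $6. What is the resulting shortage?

Equilibrium price would be p* = 13, so the ceiling at 6 binds.
At p = 6: qd = 251.5 − 1.5(6) = 242.5, qs = 141 + 7(6) = 183.
Shortage = 242.5 − 183 = 59.5.

Shortage = 59.5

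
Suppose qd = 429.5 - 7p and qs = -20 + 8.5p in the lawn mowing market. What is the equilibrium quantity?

q* = 226.5

Set qd = qs: 429.5 - 7p = -20 + 8.5p.
449.5 = 15.5p, so p* = 29.
q* = 429.5 − 7(29) = 226.5.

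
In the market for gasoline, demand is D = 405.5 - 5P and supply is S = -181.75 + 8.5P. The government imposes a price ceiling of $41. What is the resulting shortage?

Equilibrium price would be P* = 43.5, so the ceiling at 41 binds.
At P = 41: D = 405.5 − 5(41) = 200.5, S = -181.75 + 8.5(41) = 166.75.
Shortage = 200.5 − 166.75 = 33.75.

Shortage = 33.75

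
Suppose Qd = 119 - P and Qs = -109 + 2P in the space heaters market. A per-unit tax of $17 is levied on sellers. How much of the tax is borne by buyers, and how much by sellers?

Pre-tax equilibrium: P* = 76, Q* = 43.
Tax on sellers shifts supply to Qs = -109 + 2(P − 17) = -143 + 2P.
119 - P = -143 + 2P gives buyer price Pb = 262/3; sellers receive Ps = 262/3 − 17 = 211/3.
New quantity: Q = 119 − 1(262/3) = 95/3.
Buyer burden = 262/3 − 76 = 34/3; seller burden = 76 − 211/3 = 17/3.

Buyers bear 34/3, sellers bear 17/3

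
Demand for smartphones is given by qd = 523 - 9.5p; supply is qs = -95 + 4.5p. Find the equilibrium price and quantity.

Set qd = qs: 523 - 9.5p = -95 + 4.5p.
618 = 14p, so p* = 309/7.
q* = 523 − 9.5(309/7) = 1451/14.

p* = 309/7, q* = 1451/14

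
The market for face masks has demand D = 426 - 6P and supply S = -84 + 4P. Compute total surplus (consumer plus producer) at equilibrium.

Equilibrium: 426 - 6P = -84 + 4P gives P* = 51, Q* = 120.
Demand choke price: P = 71; supply starts at P = 21.
CS = ½(71 − 51)(120) = 1200; PS = ½(51 − 21)(120) = 1800.

Total surplus = 3000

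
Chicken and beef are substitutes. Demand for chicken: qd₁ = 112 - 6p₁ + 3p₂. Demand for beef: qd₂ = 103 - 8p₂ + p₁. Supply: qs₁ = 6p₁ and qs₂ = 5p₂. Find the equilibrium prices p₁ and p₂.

Market 1: 112 - 6p₁ + 3p₂ = 6p₁ → 12p₁ - 3p₂ = 112.
Market 2: 13p₂ - p₁ = 103.
Eliminating p₂: 13×(1) + 3×(2) gives 153p₁ = 1765, so p₁ = 1765/153.
Back-substitute into (2): p₂ = (103 + 1×1765/153) / 13 = 1348/153.

p₁ = 1765/153, p₂ = 1348/153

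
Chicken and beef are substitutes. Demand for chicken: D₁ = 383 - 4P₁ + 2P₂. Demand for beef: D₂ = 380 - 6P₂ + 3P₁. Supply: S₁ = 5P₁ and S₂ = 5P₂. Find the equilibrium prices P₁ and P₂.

Market 1: 383 - 4P₁ + 2P₂ = 5P₁ → 9P₁ - 2P₂ = 383.
Market 2: 11P₂ - 3P₁ = 380.
Eliminating P₂: 11×(1) + 2×(2) gives 93P₁ = 4973, so P₁ = 4973/93.
Back-substitute into (2): P₂ = (380 + 3×4973/93) / 11 = 1523/31.

P₁ = 4973/93, P₂ = 1523/31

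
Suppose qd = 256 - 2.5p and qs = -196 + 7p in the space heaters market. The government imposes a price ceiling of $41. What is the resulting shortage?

Equilibrium price would be p* = 904/19, so the ceiling at 41 binds.
At p = 41: qd = 256 − 2.5(41) = 153.5, qs = -196 + 7(41) = 91.
Shortage = 153.5 − 91 = 62.5.

Shortage = 62.5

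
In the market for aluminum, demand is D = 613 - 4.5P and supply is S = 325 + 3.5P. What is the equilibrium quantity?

Set D = S: 613 - 4.5P = 325 + 3.5P.
288 = 8P, so P* = 36.
Q* = 613 − 4.5(36) = 451.

Q* = 451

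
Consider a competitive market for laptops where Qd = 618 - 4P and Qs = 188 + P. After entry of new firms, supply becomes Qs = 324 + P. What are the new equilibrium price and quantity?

Original equilibrium: P* = 86, Q* = 274.
New equilibrium: 618 - 4P = 324 + P, so 294 = 5P and P' = 58.8; Q' = 618 − 4(58.8) = 382.8.

P' = 58.8, Q' = 382.8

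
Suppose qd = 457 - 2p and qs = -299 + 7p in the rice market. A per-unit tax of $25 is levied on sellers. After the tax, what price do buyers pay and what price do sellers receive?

Buyers pay 931/9, sellers receive 706/9

Pre-tax equilibrium: p* = 84, q* = 289.
Tax on sellers shifts supply to qs = -299 + 7(p − 25) = -474 + 7p.
457 - 2p = -474 + 7p gives buyer price pb = 931/9; sellers receive ps = 931/9 − 25 = 706/9.
New quantity: q = 457 − 2(931/9) = 2251/9.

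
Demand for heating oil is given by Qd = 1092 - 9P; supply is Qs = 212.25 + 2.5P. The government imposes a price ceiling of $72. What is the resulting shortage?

Equilibrium price would be P* = 76.5, so the ceiling at 72 binds.
At P = 72: Qd = 1092 − 9(72) = 444, Qs = 212.25 + 2.5(72) = 392.25.
Shortage = 444 − 392.25 = 51.75.

Shortage = 51.75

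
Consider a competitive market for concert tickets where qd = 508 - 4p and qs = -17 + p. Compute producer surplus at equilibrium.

Equilibrium: 508 - 4p = -17 + p gives p* = 105, q* = 88.
Supply starts at p = 17 (where qs = 0).
PS = ½(105 − 17)(88) = 3872.

Producer surplus = 3872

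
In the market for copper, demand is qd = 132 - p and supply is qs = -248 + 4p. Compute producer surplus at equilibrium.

Producer surplus = 392

Equilibrium: 132 - p = -248 + 4p gives p* = 76, q* = 56.
Supply starts at p = 62 (where qs = 0).
PS = ½(76 − 62)(56) = 392.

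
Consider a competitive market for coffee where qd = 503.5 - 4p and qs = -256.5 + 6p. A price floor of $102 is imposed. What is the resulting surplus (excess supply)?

Equilibrium price would be p* = 76, so the floor at 102 binds.
At p = 102: qd = 95.5, qs = 355.5.
Surplus = 355.5 − 95.5 = 260.

Surplus = 260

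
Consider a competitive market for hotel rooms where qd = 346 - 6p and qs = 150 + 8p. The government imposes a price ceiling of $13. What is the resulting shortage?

Shortage = 14

Equilibrium price would be p* = 14, so the ceiling at 13 binds.
At p = 13: qd = 346 − 6(13) = 268, qs = 150 + 8(13) = 254.
Shortage = 268 − 254 = 14.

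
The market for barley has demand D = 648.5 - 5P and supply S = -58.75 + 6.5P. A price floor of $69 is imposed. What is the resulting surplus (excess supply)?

Surplus = 86.25

Equilibrium price would be P* = 61.5, so the floor at 69 binds.
At P = 69: D = 303.5, S = 389.75.
Surplus = 389.75 − 303.5 = 86.25.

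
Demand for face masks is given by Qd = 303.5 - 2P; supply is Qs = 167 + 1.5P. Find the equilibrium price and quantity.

Set Qd = Qs: 303.5 - 2P = 167 + 1.5P.
136.5 = 3.5P, so P* = 39.
Q* = 303.5 − 2(39) = 225.5.

P* = 39, Q* = 225.5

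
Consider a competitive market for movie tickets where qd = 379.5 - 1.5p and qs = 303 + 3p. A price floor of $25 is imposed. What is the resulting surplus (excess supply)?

Surplus = 36

Equilibrium price would be p* = 17, so the floor at 25 binds.
At p = 25: qd = 342, qs = 378.
Surplus = 378 − 342 = 36.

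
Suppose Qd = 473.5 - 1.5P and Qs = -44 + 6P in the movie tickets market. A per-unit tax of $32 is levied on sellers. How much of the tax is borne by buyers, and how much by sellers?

Pre-tax equilibrium: P* = 69, Q* = 370.
Tax on sellers shifts supply to Qs = -44 + 6(P − 32) = -236 + 6P.
473.5 - 1.5P = -236 + 6P gives buyer price Pb = 94.6; sellers receive Ps = 94.6 − 32 = 62.6.
New quantity: Q = 473.5 − 1.5(94.6) = 331.6.
Buyer burden = 94.6 − 69 = 25.6; seller burden = 69 − 62.6 = 6.4.

Buyers bear $25.6, sellers bear $6.4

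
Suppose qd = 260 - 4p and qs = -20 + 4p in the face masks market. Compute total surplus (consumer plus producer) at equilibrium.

Equilibrium: 260 - 4p = -20 + 4p gives p* = 35, q* = 120.
Demand choke price: p = 65; supply starts at p = 5.
CS = ½(65 − 35)(120) = 1800; PS = ½(35 − 5)(120) = 1800.

Total surplus = 3600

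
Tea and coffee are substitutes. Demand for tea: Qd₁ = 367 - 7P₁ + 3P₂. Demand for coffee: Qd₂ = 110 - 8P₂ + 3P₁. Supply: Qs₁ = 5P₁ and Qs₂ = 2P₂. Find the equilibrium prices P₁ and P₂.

P₁ = 4000/111, P₂ = 807/37

Market 1: 367 - 7P₁ + 3P₂ = 5P₁ → 12P₁ - 3P₂ = 367.
Market 2: 10P₂ - 3P₁ = 110.
Eliminating P₂: 10×(1) + 3×(2) gives 111P₁ = 4000, so P₁ = 4000/111.
Back-substitute into (2): P₂ = (110 + 3×4000/111) / 10 = 807/37.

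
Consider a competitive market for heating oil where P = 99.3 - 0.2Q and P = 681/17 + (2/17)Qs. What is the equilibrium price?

P* = 62

Set the two price expressions equal: 99.3 - 0.2Q = 681/17 + (2/17)Q.
10071/170 = (27/85)Q, so Q* = 186.5.
P* = 99.3 − (0.2)(186.5) = 62.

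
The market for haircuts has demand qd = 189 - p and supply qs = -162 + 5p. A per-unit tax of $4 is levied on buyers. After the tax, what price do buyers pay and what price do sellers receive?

Pre-tax equilibrium: p* = 58.5, q* = 130.5.
Tax on buyers shifts demand to qd = 189 − 1(p + 4) = 185 - p.
185 - p = -162 + 5p gives seller price ps = 347/6; buyers pay pb = 347/6 + 4 = 371/6.
New quantity: q = 189 − 1(371/6) = 763/6.

Buyers pay 371/6, sellers receive 347/6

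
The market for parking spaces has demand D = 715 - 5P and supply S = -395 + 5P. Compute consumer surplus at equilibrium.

Equilibrium: 715 - 5P = -395 + 5P gives P* = 111, Q* = 160.
Demand choke price (D = 0): P = 143.
CS = ½(143 − 111)(160) = 2560.

Consumer surplus = 2560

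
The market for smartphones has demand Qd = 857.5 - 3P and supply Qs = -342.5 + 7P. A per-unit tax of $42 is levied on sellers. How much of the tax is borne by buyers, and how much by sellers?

Pre-tax equilibrium: P* = 120, Q* = 497.5.
Tax on sellers shifts supply to Qs = -342.5 + 7(P − 42) = -636.5 + 7P.
857.5 - 3P = -636.5 + 7P gives buyer price Pb = 149.4; sellers receive Ps = 149.4 − 42 = 107.4.
New quantity: Q = 857.5 − 3(149.4) = 409.3.
Buyer burden = 149.4 − 120 = 29.4; seller burden = 120 − 107.4 = 12.6.

Buyers bear $29.4, sellers bear $12.6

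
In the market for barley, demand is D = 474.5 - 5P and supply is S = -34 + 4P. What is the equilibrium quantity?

Q* = 192

Set D = S: 474.5 - 5P = -34 + 4P.
508.5 = 9P, so P* = 56.5.
Q* = 474.5 − 5(56.5) = 192.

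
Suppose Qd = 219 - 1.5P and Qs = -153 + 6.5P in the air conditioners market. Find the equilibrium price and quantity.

P* = 46.5, Q* = 149.25

Set Qd = Qs: 219 - 1.5P = -153 + 6.5P.
372 = 8P, so P* = 46.5.
Q* = 219 − 1.5(46.5) = 149.25.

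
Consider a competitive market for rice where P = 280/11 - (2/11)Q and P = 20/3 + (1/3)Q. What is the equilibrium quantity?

Set the two price expressions equal: 280/11 - (2/11)Q = 20/3 + (1/3)Q.
620/33 = (17/33)Q, so Q* = 620/17.
P* = 280/11 − (2/11)(620/17) = 320/17.

Q* = 620/17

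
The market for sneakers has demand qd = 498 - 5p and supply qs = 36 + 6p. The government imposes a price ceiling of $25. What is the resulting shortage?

Shortage = 187

Equilibrium price would be p* = 42, so the ceiling at 25 binds.
At p = 25: qd = 498 − 5(25) = 373, qs = 36 + 6(25) = 186.
Shortage = 373 − 186 = 187.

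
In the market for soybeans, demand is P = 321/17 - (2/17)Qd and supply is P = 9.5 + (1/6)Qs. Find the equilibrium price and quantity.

P* = 15, Q* = 33

Set the two price expressions equal: 321/17 - (2/17)Q = 9.5 + (1/6)Q.
319/34 = (29/102)Q, so Q* = 33.
P* = 321/17 − (2/17)(33) = 15.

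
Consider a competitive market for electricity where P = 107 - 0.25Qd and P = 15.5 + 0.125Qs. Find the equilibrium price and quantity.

P* = 46, Q* = 244

Set the two price expressions equal: 107 - 0.25Q = 15.5 + 0.125Q.
91.5 = 0.375Q, so Q* = 244.
P* = 107 − (0.25)(244) = 46.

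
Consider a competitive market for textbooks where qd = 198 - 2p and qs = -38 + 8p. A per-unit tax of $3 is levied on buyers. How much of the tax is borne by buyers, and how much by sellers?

Buyers bear $2.4, sellers bear $0.6

Pre-tax equilibrium: p* = 23.6, q* = 150.8.
Tax on buyers shifts demand to qd = 198 − 2(p + 3) = 192 - 2p.
192 - 2p = -38 + 8p gives seller price ps = 23; buyers pay pb = 23 + 3 = 26.
New quantity: q = 198 − 2(26) = 146.
Buyer burden = 26 − 23.6 = 2.4; seller burden = 23.6 − 23 = 0.6.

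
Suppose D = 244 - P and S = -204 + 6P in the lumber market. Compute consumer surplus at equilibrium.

Equilibrium: 244 - P = -204 + 6P gives P* = 64, Q* = 180.
Demand choke price (D = 0): P = 244.
CS = ½(244 − 64)(180) = 16200.

Consumer surplus = 16200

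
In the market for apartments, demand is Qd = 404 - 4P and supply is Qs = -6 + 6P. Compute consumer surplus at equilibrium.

Equilibrium: 404 - 4P = -6 + 6P gives P* = 41, Q* = 240.
Demand choke price (Qd = 0): P = 101.
CS = ½(101 − 41)(240) = 7200.

Consumer surplus = 7200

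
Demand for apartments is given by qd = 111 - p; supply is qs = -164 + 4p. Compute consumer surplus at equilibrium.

Consumer surplus = 1568

Equilibrium: 111 - p = -164 + 4p gives p* = 55, q* = 56.
Demand choke price (qd = 0): p = 111.
CS = ½(111 − 55)(56) = 1568.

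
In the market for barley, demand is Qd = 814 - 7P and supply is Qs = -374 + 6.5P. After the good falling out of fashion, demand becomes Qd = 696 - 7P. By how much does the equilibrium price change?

Original equilibrium: P* = 88, Q* = 198.
New equilibrium: 696 - 7P = -374 + 6.5P, so 1070 = 13.5P and P' = 2140/27; Q' = 696 − 7(2140/27) = 3812/27.
Change in price: 2140/27 − 88 = -236/27.

ΔP = -236/27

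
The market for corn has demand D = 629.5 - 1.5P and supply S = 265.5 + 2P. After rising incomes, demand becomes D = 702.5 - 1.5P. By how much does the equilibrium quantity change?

ΔQ = 292/7

Original equilibrium: P* = 104, Q* = 473.5.
New equilibrium: 702.5 - 1.5P = 265.5 + 2P, so 437 = 3.5P and P' = 874/7; Q' = 702.5 − 1.5(874/7) = 7213/14.
Change in quantity: 7213/14 − 473.5 = 292/7.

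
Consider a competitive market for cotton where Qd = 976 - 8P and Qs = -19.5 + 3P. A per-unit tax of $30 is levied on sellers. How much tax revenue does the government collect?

Tax revenue = 61560/11

Pre-tax equilibrium: P* = 90.5, Q* = 252.
Tax on sellers shifts supply to Qs = -19.5 + 3(P − 30) = -109.5 + 3P.
976 - 8P = -109.5 + 3P gives buyer price Pb = 2171/22; sellers receive Ps = 2171/22 − 30 = 1511/22.
New quantity: Q = 976 − 8(2171/22) = 2052/11.
Revenue = 30 × 2052/11 = 61560/11.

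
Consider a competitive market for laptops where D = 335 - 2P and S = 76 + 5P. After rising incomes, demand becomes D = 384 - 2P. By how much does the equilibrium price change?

Original equilibrium: P* = 37, Q* = 261.
New equilibrium: 384 - 2P = 76 + 5P, so 308 = 7P and P' = 44; Q' = 384 − 2(44) = 296.
Change in price: 44 − 37 = 7.

ΔP = 7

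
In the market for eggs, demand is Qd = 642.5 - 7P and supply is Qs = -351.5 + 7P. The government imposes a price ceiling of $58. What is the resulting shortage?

Shortage = 182

Equilibrium price would be P* = 71, so the ceiling at 58 binds.
At P = 58: Qd = 642.5 − 7(58) = 236.5, Qs = -351.5 + 7(58) = 54.5.
Shortage = 236.5 − 54.5 = 182.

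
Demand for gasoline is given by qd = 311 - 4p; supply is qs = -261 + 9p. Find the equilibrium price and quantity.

p* = 44, q* = 135

Set qd = qs: 311 - 4p = -261 + 9p.
572 = 13p, so p* = 44.
q* = 311 − 4(44) = 135.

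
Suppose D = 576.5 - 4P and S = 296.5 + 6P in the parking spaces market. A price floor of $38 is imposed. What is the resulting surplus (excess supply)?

Equilibrium price would be P* = 28, so the floor at 38 binds.
At P = 38: D = 424.5, S = 524.5.
Surplus = 524.5 − 424.5 = 100.

Surplus = 100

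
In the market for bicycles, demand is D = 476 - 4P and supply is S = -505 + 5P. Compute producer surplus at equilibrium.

Equilibrium: 476 - 4P = -505 + 5P gives P* = 109, Q* = 40.
Supply starts at P = 101 (where S = 0).
PS = ½(109 − 101)(40) = 160.

Producer surplus = 160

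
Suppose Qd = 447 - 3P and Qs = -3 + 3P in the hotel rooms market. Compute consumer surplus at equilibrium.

Consumer surplus = 8214

Equilibrium: 447 - 3P = -3 + 3P gives P* = 75, Q* = 222.
Demand choke price (Qd = 0): P = 149.
CS = ½(149 − 75)(222) = 8214.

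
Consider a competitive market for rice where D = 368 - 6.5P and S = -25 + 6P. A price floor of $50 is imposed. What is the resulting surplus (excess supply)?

Surplus = 232

Equilibrium price would be P* = 31.44, so the floor at 50 binds.
At P = 50: D = 43, S = 275.
Surplus = 275 − 43 = 232.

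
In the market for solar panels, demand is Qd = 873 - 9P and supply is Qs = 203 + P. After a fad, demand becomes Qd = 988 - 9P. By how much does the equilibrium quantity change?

Original equilibrium: P* = 67, Q* = 270.
New equilibrium: 988 - 9P = 203 + P, so 785 = 10P and P' = 78.5; Q' = 988 − 9(78.5) = 281.5.
Change in quantity: 281.5 − 270 = 11.5.

ΔQ = 11.5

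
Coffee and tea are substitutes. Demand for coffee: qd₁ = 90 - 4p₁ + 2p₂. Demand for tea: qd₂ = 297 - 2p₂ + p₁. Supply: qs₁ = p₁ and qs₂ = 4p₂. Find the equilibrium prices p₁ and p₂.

p₁ = 40.5, p₂ = 56.25

Market 1: 90 - 4p₁ + 2p₂ = p₁ → 5p₁ - 2p₂ = 90.
Market 2: 6p₂ - p₁ = 297.
Eliminating p₂: 6×(1) + 2×(2) gives 28p₁ = 1134, so p₁ = 40.5.
Back-substitute into (2): p₂ = (297 + 1×40.5) / 6 = 56.25.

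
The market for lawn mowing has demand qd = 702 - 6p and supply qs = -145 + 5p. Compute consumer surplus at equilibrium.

Consumer surplus = 4800

Equilibrium: 702 - 6p = -145 + 5p gives p* = 77, q* = 240.
Demand choke price (qd = 0): p = 117.
CS = ½(117 − 77)(240) = 4800.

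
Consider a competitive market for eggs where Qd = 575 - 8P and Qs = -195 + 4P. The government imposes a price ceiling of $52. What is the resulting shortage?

Shortage = 146

Equilibrium price would be P* = 385/6, so the ceiling at 52 binds.
At P = 52: Qd = 575 − 8(52) = 159, Qs = -195 + 4(52) = 13.
Shortage = 159 − 13 = 146.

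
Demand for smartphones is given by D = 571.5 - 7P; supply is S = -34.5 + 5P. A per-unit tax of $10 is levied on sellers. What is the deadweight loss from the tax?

Pre-tax equilibrium: P* = 50.5, Q* = 218.
Tax on sellers shifts supply to S = -34.5 + 5(P − 10) = -84.5 + 5P.
571.5 - 7P = -84.5 + 5P gives buyer price Pb = 164/3; sellers receive Ps = 164/3 − 10 = 134/3.
New quantity: Q = 571.5 − 7(164/3) = 1133/6.
DWL = ½ × 10 × (218 − 1133/6) = 875/6.

Deadweight loss = 875/6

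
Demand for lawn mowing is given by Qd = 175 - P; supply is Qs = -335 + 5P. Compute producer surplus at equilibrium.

Producer surplus = 810

Equilibrium: 175 - P = -335 + 5P gives P* = 85, Q* = 90.
Supply starts at P = 67 (where Qs = 0).
PS = ½(85 − 67)(90) = 810.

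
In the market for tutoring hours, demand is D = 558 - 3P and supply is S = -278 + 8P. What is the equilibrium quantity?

Set D = S: 558 - 3P = -278 + 8P.
836 = 11P, so P* = 76.
Q* = 558 − 3(76) = 330.

Q* = 330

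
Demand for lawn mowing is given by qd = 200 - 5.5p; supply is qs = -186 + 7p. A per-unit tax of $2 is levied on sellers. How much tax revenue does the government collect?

Tax revenue = 48

Pre-tax equilibrium: p* = 30.88, q* = 30.16.
Tax on sellers shifts supply to qs = -186 + 7(p − 2) = -200 + 7p.
200 - 5.5p = -200 + 7p gives buyer price pb = 32; sellers receive ps = 32 − 2 = 30.
New quantity: q = 200 − 5.5(32) = 24.
Revenue = 2 × 24 = 48.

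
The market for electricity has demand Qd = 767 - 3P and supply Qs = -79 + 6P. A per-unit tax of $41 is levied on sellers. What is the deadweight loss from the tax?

Deadweight loss = 1681

Pre-tax equilibrium: P* = 94, Q* = 485.
Tax on sellers shifts supply to Qs = -79 + 6(P − 41) = -325 + 6P.
767 - 3P = -325 + 6P gives buyer price Pb = 364/3; sellers receive Ps = 364/3 − 41 = 241/3.
New quantity: Q = 767 − 3(364/3) = 403.
DWL = ½ × 41 × (485 − 403) = 1681.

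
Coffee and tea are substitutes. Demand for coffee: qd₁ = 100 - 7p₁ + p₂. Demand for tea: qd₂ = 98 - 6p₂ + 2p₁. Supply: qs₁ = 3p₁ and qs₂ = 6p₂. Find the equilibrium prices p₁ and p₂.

p₁ = 11, p₂ = 10

Market 1: 100 - 7p₁ + p₂ = 3p₁ → 10p₁ - p₂ = 100.
Market 2: 12p₂ - 2p₁ = 98.
Eliminating p₂: 12×(1) + 1×(2) gives 118p₁ = 1298, so p₁ = 11.
Back-substitute into (2): p₂ = (98 + 2×11) / 12 = 10.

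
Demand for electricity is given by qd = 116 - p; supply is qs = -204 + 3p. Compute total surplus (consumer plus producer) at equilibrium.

Total surplus = 864

Equilibrium: 116 - p = -204 + 3p gives p* = 80, q* = 36.
Demand choke price: p = 116; supply starts at p = 68.
CS = ½(116 − 80)(36) = 648; PS = ½(80 − 68)(36) = 216.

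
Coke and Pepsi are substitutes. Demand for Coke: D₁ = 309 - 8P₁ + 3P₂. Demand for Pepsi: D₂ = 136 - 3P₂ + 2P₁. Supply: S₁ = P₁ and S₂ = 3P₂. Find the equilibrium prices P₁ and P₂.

Market 1: 309 - 8P₁ + 3P₂ = P₁ → 9P₁ - 3P₂ = 309.
Market 2: 6P₂ - 2P₁ = 136.
Eliminating P₂: 6×(1) + 3×(2) gives 48P₁ = 2262, so P₁ = 47.125.
Back-substitute into (2): P₂ = (136 + 2×47.125) / 6 = 38.375.

P₁ = 47.125, P₂ = 38.375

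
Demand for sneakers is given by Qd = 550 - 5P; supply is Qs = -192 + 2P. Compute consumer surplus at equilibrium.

Equilibrium: 550 - 5P = -192 + 2P gives P* = 106, Q* = 20.
Demand choke price (Qd = 0): P = 110.
CS = ½(110 − 106)(20) = 40.

Consumer surplus = 40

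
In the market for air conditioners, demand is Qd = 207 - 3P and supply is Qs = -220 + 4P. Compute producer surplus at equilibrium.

Producer surplus = 72

Equilibrium: 207 - 3P = -220 + 4P gives P* = 61, Q* = 24.
Supply starts at P = 55 (where Qs = 0).
PS = ½(61 − 55)(24) = 72.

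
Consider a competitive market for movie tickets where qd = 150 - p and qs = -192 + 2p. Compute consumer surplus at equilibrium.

Equilibrium: 150 - p = -192 + 2p gives p* = 114, q* = 36.
Demand choke price (qd = 0): p = 150.
CS = ½(150 − 114)(36) = 648.

Consumer surplus = 648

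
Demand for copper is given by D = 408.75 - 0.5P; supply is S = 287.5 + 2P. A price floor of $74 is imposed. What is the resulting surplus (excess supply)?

Surplus = 63.75

Equilibrium price would be P* = 48.5, so the floor at 74 binds.
At P = 74: D = 371.75, S = 435.5.
Surplus = 435.5 − 371.75 = 63.75.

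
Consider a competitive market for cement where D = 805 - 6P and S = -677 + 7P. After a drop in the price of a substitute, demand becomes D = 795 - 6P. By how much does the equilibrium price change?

ΔP = -10/13

Original equilibrium: P* = 114, Q* = 121.
New equilibrium: 795 - 6P = -677 + 7P, so 1472 = 13P and P' = 1472/13; Q' = 795 − 6(1472/13) = 1503/13.
Change in price: 1472/13 − 114 = -10/13.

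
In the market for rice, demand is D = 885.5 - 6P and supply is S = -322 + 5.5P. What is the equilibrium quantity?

Set D = S: 885.5 - 6P = -322 + 5.5P.
1207.5 = 11.5P, so P* = 105.
Q* = 885.5 − 6(105) = 255.5.

Q* = 255.5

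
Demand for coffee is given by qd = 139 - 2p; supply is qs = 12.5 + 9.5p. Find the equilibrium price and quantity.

p* = 11, q* = 117

Set qd = qs: 139 - 2p = 12.5 + 9.5p.
126.5 = 11.5p, so p* = 11.
q* = 139 − 2(11) = 117.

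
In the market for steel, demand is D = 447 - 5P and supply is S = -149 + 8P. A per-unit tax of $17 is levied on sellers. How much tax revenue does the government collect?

Tax revenue = 36567/13

Pre-tax equilibrium: P* = 596/13, Q* = 2831/13.
Tax on sellers shifts supply to S = -149 + 8(P − 17) = -285 + 8P.
447 - 5P = -285 + 8P gives buyer price Pb = 732/13; sellers receive Ps = 732/13 − 17 = 511/13.
New quantity: Q = 447 − 5(732/13) = 2151/13.
Revenue = 17 × 2151/13 = 36567/13.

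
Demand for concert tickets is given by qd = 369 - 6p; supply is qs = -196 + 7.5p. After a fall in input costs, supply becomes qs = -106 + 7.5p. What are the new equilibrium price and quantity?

p' = 950/27, q' = 1421/9

Original equilibrium: p* = 1130/27, q* = 1061/9.
New equilibrium: 369 - 6p = -106 + 7.5p, so 475 = 13.5p and p' = 950/27; q' = 369 − 6(950/27) = 1421/9.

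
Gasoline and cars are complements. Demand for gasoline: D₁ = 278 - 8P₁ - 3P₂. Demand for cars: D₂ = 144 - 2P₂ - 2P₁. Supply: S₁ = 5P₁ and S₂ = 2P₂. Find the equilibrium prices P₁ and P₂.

Market 1: 278 - 8P₁ - 3P₂ = 5P₁ → 13P₁ + 3P₂ = 278.
Market 2: 4P₂ + 2P₁ = 144.
Eliminating P₂: 4×(1) − 3×(2) gives 46P₁ = 680, so P₁ = 340/23.
Back-substitute into (2): P₂ = (144 − 2×340/23) / 4 = 658/23.

P₁ = 340/23, P₂ = 658/23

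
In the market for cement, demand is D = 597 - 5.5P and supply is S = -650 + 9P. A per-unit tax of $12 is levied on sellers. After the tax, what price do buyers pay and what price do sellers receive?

Buyers pay 2710/29, sellers receive 2362/29

Pre-tax equilibrium: P* = 86, Q* = 124.
Tax on sellers shifts supply to S = -650 + 9(P − 12) = -758 + 9P.
597 - 5.5P = -758 + 9P gives buyer price Pb = 2710/29; sellers receive Ps = 2710/29 − 12 = 2362/29.
New quantity: Q = 597 − 5.5(2710/29) = 2408/29.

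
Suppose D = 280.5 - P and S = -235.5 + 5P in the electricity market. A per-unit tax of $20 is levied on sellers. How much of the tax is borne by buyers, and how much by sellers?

Buyers bear 50/3, sellers bear 10/3

Pre-tax equilibrium: P* = 86, Q* = 194.5.
Tax on sellers shifts supply to S = -235.5 + 5(P − 20) = -335.5 + 5P.
280.5 - P = -335.5 + 5P gives buyer price Pb = 308/3; sellers receive Ps = 308/3 − 20 = 248/3.
New quantity: Q = 280.5 − 1(308/3) = 1067/6.
Buyer burden = 308/3 − 86 = 50/3; seller burden = 86 − 248/3 = 10/3.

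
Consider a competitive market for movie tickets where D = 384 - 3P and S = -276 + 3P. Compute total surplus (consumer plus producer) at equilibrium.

Total surplus = 972

Equilibrium: 384 - 3P = -276 + 3P gives P* = 110, Q* = 54.
Demand choke price: P = 128; supply starts at P = 92.
CS = ½(128 − 110)(54) = 486; PS = ½(110 − 92)(54) = 486.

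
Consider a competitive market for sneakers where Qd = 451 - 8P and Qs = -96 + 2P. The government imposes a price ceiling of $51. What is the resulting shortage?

Shortage = 37

Equilibrium price would be P* = 54.7, so the ceiling at 51 binds.
At P = 51: Qd = 451 − 8(51) = 43, Qs = -96 + 2(51) = 6.
Shortage = 43 − 6 = 37.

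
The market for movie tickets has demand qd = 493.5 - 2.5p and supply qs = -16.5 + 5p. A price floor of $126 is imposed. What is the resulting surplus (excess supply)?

Surplus = 435

Equilibrium price would be p* = 68, so the floor at 126 binds.
At p = 126: qd = 178.5, qs = 613.5.
Surplus = 613.5 − 178.5 = 435.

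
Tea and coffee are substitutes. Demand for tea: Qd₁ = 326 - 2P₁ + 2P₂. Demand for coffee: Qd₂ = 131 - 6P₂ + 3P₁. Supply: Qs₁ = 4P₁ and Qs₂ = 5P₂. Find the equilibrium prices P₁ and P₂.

P₁ = 962/15, P₂ = 29.4

Market 1: 326 - 2P₁ + 2P₂ = 4P₁ → 6P₁ - 2P₂ = 326.
Market 2: 11P₂ - 3P₁ = 131.
Eliminating P₂: 11×(1) + 2×(2) gives 60P₁ = 3848, so P₁ = 962/15.
Back-substitute into (2): P₂ = (131 + 3×962/15) / 11 = 29.4.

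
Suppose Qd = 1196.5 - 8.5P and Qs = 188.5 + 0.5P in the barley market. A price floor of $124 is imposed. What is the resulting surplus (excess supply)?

Equilibrium price would be P* = 112, so the floor at 124 binds.
At P = 124: Qd = 142.5, Qs = 250.5.
Surplus = 250.5 − 142.5 = 108.

Surplus = 108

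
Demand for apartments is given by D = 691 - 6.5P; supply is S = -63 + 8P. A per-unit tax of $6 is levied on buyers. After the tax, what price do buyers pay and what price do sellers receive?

Buyers pay 1604/29, sellers receive 1430/29

Pre-tax equilibrium: P* = 52, Q* = 353.
Tax on buyers shifts demand to D = 691 − 6.5(P + 6) = 652 - 6.5P.
652 - 6.5P = -63 + 8P gives seller price Ps = 1430/29; buyers pay Pb = 1430/29 + 6 = 1604/29.
New quantity: Q = 691 − 6.5(1604/29) = 9613/29.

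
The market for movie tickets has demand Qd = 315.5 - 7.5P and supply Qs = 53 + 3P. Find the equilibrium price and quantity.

P* = 25, Q* = 128

Set Qd = Qs: 315.5 - 7.5P = 53 + 3P.
262.5 = 10.5P, so P* = 25.
Q* = 315.5 − 7.5(25) = 128.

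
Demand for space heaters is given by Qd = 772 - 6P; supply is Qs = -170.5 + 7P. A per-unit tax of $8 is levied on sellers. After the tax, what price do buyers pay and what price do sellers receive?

Buyers pay 1997/26, sellers receive 1789/26

Pre-tax equilibrium: P* = 72.5, Q* = 337.
Tax on sellers shifts supply to Qs = -170.5 + 7(P − 8) = -226.5 + 7P.
772 - 6P = -226.5 + 7P gives buyer price Pb = 1997/26; sellers receive Ps = 1997/26 − 8 = 1789/26.
New quantity: Q = 772 − 6(1997/26) = 4045/13.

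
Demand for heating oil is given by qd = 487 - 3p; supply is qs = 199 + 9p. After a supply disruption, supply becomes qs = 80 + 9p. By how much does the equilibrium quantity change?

Original equilibrium: p* = 24, q* = 415.
New equilibrium: 487 - 3p = 80 + 9p, so 407 = 12p and p' = 407/12; q' = 487 − 3(407/12) = 385.25.
Change in quantity: 385.25 − 415 = -29.75.

Δq = -29.75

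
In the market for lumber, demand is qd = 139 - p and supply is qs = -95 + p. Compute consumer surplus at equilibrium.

Equilibrium: 139 - p = -95 + p gives p* = 117, q* = 22.
Demand choke price (qd = 0): p = 139.
CS = ½(139 − 117)(22) = 242.

Consumer surplus = 242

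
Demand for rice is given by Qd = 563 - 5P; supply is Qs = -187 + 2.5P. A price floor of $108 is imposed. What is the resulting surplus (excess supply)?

Surplus = 60

Equilibrium price would be P* = 100, so the floor at 108 binds.
At P = 108: Qd = 23, Qs = 83.
Surplus = 83 − 23 = 60.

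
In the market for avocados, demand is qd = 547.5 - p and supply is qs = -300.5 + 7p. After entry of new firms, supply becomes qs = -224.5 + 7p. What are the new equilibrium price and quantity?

p' = 96.5, q' = 451

Original equilibrium: p* = 106, q* = 441.5.
New equilibrium: 547.5 - p = -224.5 + 7p, so 772 = 8p and p' = 96.5; q' = 547.5 − 1(96.5) = 451.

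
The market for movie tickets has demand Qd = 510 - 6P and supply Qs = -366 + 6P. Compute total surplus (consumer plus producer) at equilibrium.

Total surplus = 864

Equilibrium: 510 - 6P = -366 + 6P gives P* = 73, Q* = 72.
Demand choke price: P = 85; supply starts at P = 61.
CS = ½(85 − 73)(72) = 432; PS = ½(73 − 61)(72) = 432.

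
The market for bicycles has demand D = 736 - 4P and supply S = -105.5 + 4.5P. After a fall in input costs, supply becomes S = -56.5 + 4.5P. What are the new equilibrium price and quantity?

P' = 1585/17, Q' = 6172/17

Original equilibrium: P* = 99, Q* = 340.
New equilibrium: 736 - 4P = -56.5 + 4.5P, so 792.5 = 8.5P and P' = 1585/17; Q' = 736 − 4(1585/17) = 6172/17.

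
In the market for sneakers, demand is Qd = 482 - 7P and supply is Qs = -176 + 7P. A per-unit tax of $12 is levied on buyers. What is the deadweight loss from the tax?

Pre-tax equilibrium: P* = 47, Q* = 153.
Tax on buyers shifts demand to Qd = 482 − 7(P + 12) = 398 - 7P.
398 - 7P = -176 + 7P gives seller price Ps = 41; buyers pay Pb = 41 + 12 = 53.
New quantity: Q = 482 − 7(53) = 111.
DWL = ½ × 12 × (153 − 111) = 252.

Deadweight loss = 252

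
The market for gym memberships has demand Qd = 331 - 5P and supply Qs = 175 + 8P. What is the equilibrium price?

P* = 12

Set Qd = Qs: 331 - 5P = 175 + 8P.
156 = 13P, so P* = 12.
Q* = 331 − 5(12) = 271.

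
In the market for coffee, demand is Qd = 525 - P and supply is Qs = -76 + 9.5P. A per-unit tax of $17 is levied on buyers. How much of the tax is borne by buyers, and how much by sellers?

Buyers bear 323/21, sellers bear 34/21

Pre-tax equilibrium: P* = 1202/21, Q* = 9823/21.
Tax on buyers shifts demand to Qd = 525 − 1(P + 17) = 508 - P.
508 - P = -76 + 9.5P gives seller price Ps = 1168/21; buyers pay Pb = 1168/21 + 17 = 1525/21.
New quantity: Q = 525 − 1(1525/21) = 9500/21.
Buyer burden = 1525/21 − 1202/21 = 323/21; seller burden = 1202/21 − 1168/21 = 34/21.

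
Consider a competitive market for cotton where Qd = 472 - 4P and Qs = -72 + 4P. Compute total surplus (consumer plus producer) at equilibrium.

Total surplus = 10000

Equilibrium: 472 - 4P = -72 + 4P gives P* = 68, Q* = 200.
Demand choke price: P = 118; supply starts at P = 18.
CS = ½(118 − 68)(200) = 5000; PS = ½(68 − 18)(200) = 5000.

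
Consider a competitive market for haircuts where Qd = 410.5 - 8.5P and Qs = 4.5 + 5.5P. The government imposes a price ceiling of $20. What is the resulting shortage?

Equilibrium price would be P* = 29, so the ceiling at 20 binds.
At P = 20: Qd = 410.5 − 8.5(20) = 240.5, Qs = 4.5 + 5.5(20) = 114.5.
Shortage = 240.5 − 114.5 = 126.

Shortage = 126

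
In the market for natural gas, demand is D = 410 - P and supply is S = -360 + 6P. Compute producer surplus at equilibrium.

Equilibrium: 410 - P = -360 + 6P gives P* = 110, Q* = 300.
Supply starts at P = 60 (where S = 0).
PS = ½(110 − 60)(300) = 7500.

Producer surplus = 7500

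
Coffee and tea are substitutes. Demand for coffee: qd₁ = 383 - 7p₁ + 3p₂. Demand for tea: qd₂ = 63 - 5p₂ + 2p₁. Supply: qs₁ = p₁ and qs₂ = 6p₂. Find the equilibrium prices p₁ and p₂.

p₁ = 2201/41, p₂ = 635/41

Market 1: 383 - 7p₁ + 3p₂ = p₁ → 8p₁ - 3p₂ = 383.
Market 2: 11p₂ - 2p₁ = 63.
Eliminating p₂: 11×(1) + 3×(2) gives 82p₁ = 4402, so p₁ = 2201/41.
Back-substitute into (2): p₂ = (63 + 2×2201/41) / 11 = 635/41.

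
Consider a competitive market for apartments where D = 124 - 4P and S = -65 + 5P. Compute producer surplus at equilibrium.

Producer surplus = 160

Equilibrium: 124 - 4P = -65 + 5P gives P* = 21, Q* = 40.
Supply starts at P = 13 (where S = 0).
PS = ½(21 − 13)(40) = 160.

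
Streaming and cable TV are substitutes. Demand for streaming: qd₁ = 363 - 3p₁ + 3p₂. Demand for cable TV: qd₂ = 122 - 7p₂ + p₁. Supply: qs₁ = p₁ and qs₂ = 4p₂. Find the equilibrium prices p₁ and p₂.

Market 1: 363 - 3p₁ + 3p₂ = p₁ → 4p₁ - 3p₂ = 363.
Market 2: 11p₂ - p₁ = 122.
Eliminating p₂: 11×(1) + 3×(2) gives 41p₁ = 4359, so p₁ = 4359/41.
Back-substitute into (2): p₂ = (122 + 1×4359/41) / 11 = 851/41.

p₁ = 4359/41, p₂ = 851/41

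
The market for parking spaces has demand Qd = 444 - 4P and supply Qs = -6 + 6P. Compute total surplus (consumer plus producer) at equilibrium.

Equilibrium: 444 - 4P = -6 + 6P gives P* = 45, Q* = 264.
Demand choke price: P = 111; supply starts at P = 1.
CS = ½(111 − 45)(264) = 8712; PS = ½(45 − 1)(264) = 5808.

Total surplus = 14520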